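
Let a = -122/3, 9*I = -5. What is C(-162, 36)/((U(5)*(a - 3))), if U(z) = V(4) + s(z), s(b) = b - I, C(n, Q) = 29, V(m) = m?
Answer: -783/11266 ≈ -0.069501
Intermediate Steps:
I = -5/9 (I = (1/9)*(-5) = -5/9 ≈ -0.55556)
s(b) = 5/9 + b (s(b) = b - 1*(-5/9) = b + 5/9 = 5/9 + b)
U(z) = 41/9 + z (U(z) = 4 + (5/9 + z) = 41/9 + z)
a = -122/3 (a = -122*1/3 = -122/3 ≈ -40.667)
C(-162, 36)/((U(5)*(a - 3))) = 29/(((41/9 + 5)*(-122/3 - 3))) = 29/(((86/9)*(-131/3))) = 29/(-11266/27) = 29*(-27/11266) = -783/11266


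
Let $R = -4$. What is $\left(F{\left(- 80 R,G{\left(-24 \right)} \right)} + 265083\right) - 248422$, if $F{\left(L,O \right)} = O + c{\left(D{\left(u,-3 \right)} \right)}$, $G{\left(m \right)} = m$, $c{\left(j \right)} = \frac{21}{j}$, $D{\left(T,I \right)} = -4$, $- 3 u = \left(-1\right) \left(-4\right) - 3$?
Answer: $\frac{66527}{4} \approx 16632.0$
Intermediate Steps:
$u = - \frac{1}{3}$ ($u = - \frac{\left(-1\right) \left(-4\right) - 3}{3} = - \frac{4 - 3}{3} = \left(- \frac{1}{3}\right) 1 = - \frac{1}{3} \approx -0.33333$)
$F{\left(L,O \right)} = - \frac{21}{4} + O$ ($F{\left(L,O \right)} = O + \frac{21}{-4} = O + 21 \left(- \frac{1}{4}\right) = O - \frac{21}{4} = - \frac{21}{4} + O$)
$\left(F{\left(- 80 R,G{\left(-24 \right)} \right)} + 265083\right) - 248422 = \left(\left(- \frac{21}{4} - 24\right) + 265083\right) - 248422 = \left(- \frac{117}{4} + 265083\right) - 248422 = \frac{1060215}{4} - 248422 = \frac{66527}{4}$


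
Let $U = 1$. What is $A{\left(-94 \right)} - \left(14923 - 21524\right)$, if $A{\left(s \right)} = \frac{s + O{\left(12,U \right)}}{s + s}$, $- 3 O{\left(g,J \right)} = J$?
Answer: $\frac{3723247}{564} \approx 6601.5$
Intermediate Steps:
$O{\left(g,J \right)} = - \frac{J}{3}$
$A{\left(s \right)} = \frac{- \frac{1}{3} + s}{2 s}$ ($A{\left(s \right)} = \frac{s - \frac{1}{3}}{s + s} = \frac{s - \frac{1}{3}}{2 s} = \left(- \frac{1}{3} + s\right) \frac{1}{2 s} = \frac{- \frac{1}{3} + s}{2 s}$)
$A{\left(-94 \right)} - \left(14923 - 21524\right) = \frac{-1 + 3 \left(-94\right)}{6 \left(-94\right)} - \left(14923 - 21524\right) = \frac{1}{6} \left(- \frac{1}{94}\right) \left(-1 - 282\right) - -6601 = \frac{1}{6} \left(- \frac{1}{94}\right) \left(-283\right) + 6601 = \frac{283}{564} + 6601 = \frac{3723247}{564}$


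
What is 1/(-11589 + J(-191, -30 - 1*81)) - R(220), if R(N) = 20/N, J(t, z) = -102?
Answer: -11702/128601 ≈ -0.090995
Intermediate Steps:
1/(-11589 + J(-191, -30 - 1*81)) - R(220) = 1/(-11589 - 102) - 20/220 = 1/(-11691) - 20/220 = -1/11691 - 1*1/11 = -1/11691 - 1/11 = -11702/128601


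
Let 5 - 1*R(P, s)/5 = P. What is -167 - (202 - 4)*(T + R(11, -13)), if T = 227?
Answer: -39173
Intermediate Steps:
R(P, s) = 25 - 5*P
-167 - (202 - 4)*(T + R(11, -13)) = -167 - (202 - 4)*(227 + (25 - 5*11)) = -167 - 198*(227 + (25 - 55)) = -167 - 198*(227 - 30) = -167 - 198*197 = -167 - 1*39006 = -167 - 39006 = -39173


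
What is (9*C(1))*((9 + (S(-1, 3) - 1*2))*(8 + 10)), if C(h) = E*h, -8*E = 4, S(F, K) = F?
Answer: -486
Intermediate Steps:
E = -½ (E = -⅛*4 = -½ ≈ -0.50000)
C(h) = -h/2
(9*C(1))*((9 + (S(-1, 3) - 1*2))*(8 + 10)) = (9*(-½*1))*((9 + (-1 - 1*2))*(8 + 10)) = (9*(-½))*((9 + (-1 - 2))*18) = -9*(9 - 3)*18/2 = -27*18 = -9/2*108 = -486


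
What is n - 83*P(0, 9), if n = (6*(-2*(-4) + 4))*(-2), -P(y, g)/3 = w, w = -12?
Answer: -3132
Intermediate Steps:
P(y, g) = 36 (P(y, g) = -3*(-12) = 36)
n = -144 (n = (6*(8 + 4))*(-2) = (6*12)*(-2) = 72*(-2) = -144)
n - 83*P(0, 9) = -144 - 83*36 = -144 - 2988 = -3132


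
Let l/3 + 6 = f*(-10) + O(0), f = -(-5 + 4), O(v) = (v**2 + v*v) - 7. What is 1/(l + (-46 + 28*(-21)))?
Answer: -1/703 ≈ -0.0014225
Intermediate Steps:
O(v) = -7 + 2*v**2 (O(v) = (v**2 + v**2) - 7 = 2*v**2 - 7 = -7 + 2*v**2)
f = 1 (f = -1*(-1) = 1)
l = -69 (l = -18 + 3*(1*(-10) + (-7 + 2*0**2)) = -18 + 3*(-10 + (-7 + 2*0)) = -18 + 3*(-10 + (-7 + 0)) = -18 + 3*(-10 - 7) = -18 + 3*(-17) = -18 - 51 = -69)
1/(l + (-46 + 28*(-21))) = 1/(-69 + (-46 + 28*(-21))) = 1/(-69 + (-46 - 588)) = 1/(-69 - 634) = 1/(-703) = -1/703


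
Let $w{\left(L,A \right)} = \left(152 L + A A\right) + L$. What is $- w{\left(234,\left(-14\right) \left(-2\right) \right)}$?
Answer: $-36586$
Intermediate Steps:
$w{\left(L,A \right)} = A^{2} + 153 L$ ($w{\left(L,A \right)} = \left(152 L + A^{2}\right) + L = \left(A^{2} + 152 L\right) + L = A^{2} + 153 L$)
$- w{\left(234,\left(-14\right) \left(-2\right) \right)} = - (\left(\left(-14\right) \left(-2\right)\right)^{2} + 153 \cdot 234) = - (28^{2} + 35802) = - (784 + 35802) = \left(-1\right) 36586 = -36586$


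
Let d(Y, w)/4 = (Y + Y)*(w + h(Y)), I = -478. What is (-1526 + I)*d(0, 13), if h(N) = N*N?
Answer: 0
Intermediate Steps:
h(N) = N²
d(Y, w) = 8*Y*(w + Y²) (d(Y, w) = 4*((Y + Y)*(w + Y²)) = 4*((2*Y)*(w + Y²)) = 4*(2*Y*(w + Y²)) = 8*Y*(w + Y²))
(-1526 + I)*d(0, 13) = (-1526 - 478)*(8*0*(13 + 0²)) = -16032*0*(13 + 0) = -16032*0*13 = -2004*0 = 0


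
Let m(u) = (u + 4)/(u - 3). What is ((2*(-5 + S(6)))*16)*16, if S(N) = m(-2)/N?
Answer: -38912/15 ≈ -2594.1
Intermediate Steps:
m(u) = (4 + u)/(-3 + u)
S(N) = -2/(5*N) (S(N) = ((4 - 2)/(-3 - 2))/N = (2/(-5))/N = (-⅕*2)/N = -2/(5*N))
((2*(-5 + S(6)))*16)*16 = ((2*(-5 - ⅖/6))*16)*16 = ((2*(-5 - ⅖*⅙))*16)*16 = ((2*(-5 - 1/15))*16)*16 = ((2*(-76/15))*16)*16 = -152/15*16*16 = -2432/15*16 = -38912/15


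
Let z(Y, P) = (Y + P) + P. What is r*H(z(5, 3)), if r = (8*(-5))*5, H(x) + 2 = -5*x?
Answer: 11400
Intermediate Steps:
z(Y, P) = Y + 2*P (z(Y, P) = (P + Y) + P = Y + 2*P)
H(x) = -2 - 5*x
r = -200 (r = -40*5 = -200)
r*H(z(5, 3)) = -200*(-2 - 5*(5 + 2*3)) = -200*(-2 - 5*(5 + 6)) = -200*(-2 - 5*11) = -200*(-2 - 55) = -200*(-57) = 11400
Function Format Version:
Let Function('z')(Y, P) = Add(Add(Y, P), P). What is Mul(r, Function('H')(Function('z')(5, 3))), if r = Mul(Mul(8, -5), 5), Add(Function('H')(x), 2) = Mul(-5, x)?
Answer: 11400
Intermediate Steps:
Function('z')(Y, P) = Add(Y, Mul(2, P)) (Function('z')(Y, P) = Add(Add(P, Y), P) = Add(Y, Mul(2, P)))
Function('H')(x) = Add(-2, Mul(-5, x))
r = -200 (r = Mul(-40, 5) = -200)
Mul(r, Function('H')(Function('z')(5, 3))) = Mul(-200, Add(-2, Mul(-5, Add(5, Mul(2, 3))))) = Mul(-200, Add(-2, Mul(-5, Add(5, 6)))) = Mul(-200, Add(-2, Mul(-5, 11))) = Mul(-200, Add(-2, -55)) = Mul(-200, -57) = 11400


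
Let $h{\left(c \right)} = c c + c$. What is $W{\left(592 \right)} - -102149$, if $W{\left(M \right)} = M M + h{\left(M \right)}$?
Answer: $803669$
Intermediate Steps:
$h{\left(c \right)} = c + c^{2}$ ($h{\left(c \right)} = c^{2} + c = c + c^{2}$)
$W{\left(M \right)} = M^{2} + M \left(1 + M\right)$ ($W{\left(M \right)} = M M + M \left(1 + M\right) = M^{2} + M \left(1 + M\right)$)
$W{\left(592 \right)} - -102149 = 592 \left(1 + 2 \cdot 592\right) - -102149 = 592 \left(1 + 1184\right) + 102149 = 592 \cdot 1185 + 102149 = 701520 + 102149 = 803669$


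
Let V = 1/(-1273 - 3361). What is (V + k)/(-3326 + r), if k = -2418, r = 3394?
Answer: -11205013/315112 ≈ -35.559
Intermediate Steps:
V = -1/4634 (V = 1/(-4634) = -1/4634 ≈ -0.00021580)
(V + k)/(-3326 + r) = (-1/4634 - 2418)/(-3326 + 3394) = -11205013/4634/68 = -11205013/4634*1/68 = -11205013/315112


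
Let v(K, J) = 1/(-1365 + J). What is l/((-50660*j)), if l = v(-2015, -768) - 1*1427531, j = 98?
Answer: 380615453/1323707805 ≈ 0.28754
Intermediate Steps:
l = -3044923624/2133 (l = 1/(-1365 - 768) - 1*1427531 = 1/(-2133) - 1427531 = -1/2133 - 1427531 = -3044923624/2133 ≈ -1.4275e+6)
l/((-50660*j)) = -3044923624/(2133*((-50660*98))) = -3044923624/2133/(-4964680) = -3044923624/2133*(-1/4964680) = 380615453/1323707805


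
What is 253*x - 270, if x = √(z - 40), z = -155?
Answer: -270 + 253*I*√195 ≈ -270.0 + 3533.0*I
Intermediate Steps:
x = I*√195 (x = √(-155 - 40) = √(-195) = I*√195 ≈ 13.964*I)
253*x - 270 = 253*(I*√195) - 270 = 253*I*√195 - 270 = -270 + 253*I*√195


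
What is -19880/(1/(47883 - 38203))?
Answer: -192438400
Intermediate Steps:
-19880/(1/(47883 - 38203)) = -19880/(1/9680) = -19880/1/9680 = -19880*9680 = -192438400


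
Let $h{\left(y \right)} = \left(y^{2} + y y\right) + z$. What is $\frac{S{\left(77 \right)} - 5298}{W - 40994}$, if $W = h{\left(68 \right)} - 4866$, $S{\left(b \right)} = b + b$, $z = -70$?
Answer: $\frac{2572}{18341} \approx 0.14023$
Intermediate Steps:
$h{\left(y \right)} = -70 + 2 y^{2}$ ($h{\left(y \right)} = \left(y^{2} + y y\right) - 70 = \left(y^{2} + y^{2}\right) - 70 = 2 y^{2} - 70 = -70 + 2 y^{2}$)
$S{\left(b \right)} = 2 b$
$W = 4312$ ($W = \left(-70 + 2 \cdot 68^{2}\right) - 4866 = \left(-70 + 2 \cdot 4624\right) - 4866 = \left(-70 + 9248\right) - 4866 = 9178 - 4866 = 4312$)
$\frac{S{\left(77 \right)} - 5298}{W - 40994} = \frac{2 \cdot 77 - 5298}{4312 - 40994} = \frac{154 - 5298}{-36682} = \left(-5144\right) \left(- \frac{1}{36682}\right) = \frac{2572}{18341}$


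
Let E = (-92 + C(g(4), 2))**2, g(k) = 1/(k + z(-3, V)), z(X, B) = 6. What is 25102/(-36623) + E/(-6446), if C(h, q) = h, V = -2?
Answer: -47111106703/23607185800 ≈ -1.9956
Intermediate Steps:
g(k) = 1/(6 + k) (g(k) = 1/(k + 6) = 1/(6 + k))
E = 844561/100 (E = (-92 + 1/(6 + 4))**2 = (-92 + 1/10)**2 = (-919/10)**2 = 844561/100 ≈ 8445.6)
25102/(-36623) + E/(-6446) = 25102/(-36623) + (844561/100)/(-6446) = 25102*(-1/36623) + (844561/100)*(-1/6446) = -25102/36623 - 844561/644600 = -47111106703/23607185800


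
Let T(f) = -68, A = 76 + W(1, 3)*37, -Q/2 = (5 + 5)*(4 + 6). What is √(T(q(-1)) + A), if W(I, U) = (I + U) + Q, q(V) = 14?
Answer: 2*I*√1811 ≈ 85.112*I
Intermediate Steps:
Q = -200 (Q = -2*(5 + 5)*(4 + 6) = -20*10 = -2*100 = -200)
W(I, U) = -200 + I + U (W(I, U) = (I + U) - 200 = -200 + I + U)
A = -7176 (A = 76 + (-200 + 1 + 3)*37 = 76 - 196*37 = 76 - 7252 = -7176)
√(T(q(-1)) + A) = √(-68 - 7176) = √(-7244) = 2*I*√1811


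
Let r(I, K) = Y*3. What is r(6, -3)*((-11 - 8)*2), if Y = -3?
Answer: 342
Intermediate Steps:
r(I, K) = -9 (r(I, K) = -3*3 = -9)
r(6, -3)*((-11 - 8)*2) = -9*(-11 - 8)*2 = -(-171)*2 = -9*(-38) = 342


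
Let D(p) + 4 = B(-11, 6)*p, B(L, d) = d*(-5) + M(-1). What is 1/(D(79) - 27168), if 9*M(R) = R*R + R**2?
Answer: -9/265720 ≈ -3.3870e-5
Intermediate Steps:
M(R) = 2*R**2/9 (M(R) = (R*R + R**2)/9 = (R**2 + R**2)/9 = (2*R**2)/9 = 2*R**2/9)
B(L, d) = 2/9 - 5*d (B(L, d) = d*(-5) + (2/9)*(-1)**2 = -5*d + (2/9)*1 = -5*d + 2/9 = 2/9 - 5*d)
D(p) = -4 - 268*p/9 (D(p) = -4 + (2/9 - 5*6)*p = -4 + (2/9 - 30)*p = -4 - 268*p/9)
1/(D(79) - 27168) = 1/((-4 - 268/9*79) - 27168) = 1/((-4 - 21172/9) - 27168) = 1/(-21208/9 - 27168) = 1/(-265720/9) = -9/265720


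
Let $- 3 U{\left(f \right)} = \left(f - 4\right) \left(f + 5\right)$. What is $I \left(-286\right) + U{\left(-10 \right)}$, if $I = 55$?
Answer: $- \frac{47260}{3} \approx -15753.0$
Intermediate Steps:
$U{\left(f \right)} = - \frac{\left(-4 + f\right) \left(5 + f\right)}{3}$ ($U{\left(f \right)} = - \frac{\left(f - 4\right) \left(f + 5\right)}{3} = - \frac{\left(-4 + f\right) \left(5 + f\right)}{3}$)
$I \left(-286\right) + U{\left(-10 \right)} = 55 \left(-286\right) - \left(-10 + \frac{100}{3}\right) = -15730 + \left(\frac{20}{3} + \frac{10}{3} - \frac{100}{3}\right) = -15730 - \frac{70}{3} = - \frac{47260}{3}$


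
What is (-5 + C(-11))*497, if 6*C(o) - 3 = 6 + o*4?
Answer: -32305/6 ≈ -5384.2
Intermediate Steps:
C(o) = 3/2 + 2*o/3 (C(o) = ½ + (6 + o*4)/6 = ½ + (6 + 4*o)/6 = ½ + (1 + 2*o/3) = 3/2 + 2*o/3)
(-5 + C(-11))*497 = (-5 + (3/2 + (⅔)*(-11)))*497 = (-5 + (3/2 - 22/3))*497 = (-5 - 35/6)*497 = -65/6*497 = -32305/6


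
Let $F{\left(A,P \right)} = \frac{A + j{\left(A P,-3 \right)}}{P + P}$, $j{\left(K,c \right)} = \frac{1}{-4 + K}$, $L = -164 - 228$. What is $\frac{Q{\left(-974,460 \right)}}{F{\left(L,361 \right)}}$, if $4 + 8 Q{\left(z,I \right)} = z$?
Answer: $\frac{12490838982}{55474273} \approx 225.16$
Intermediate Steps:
$L = -392$ ($L = -164 - 228 = -392$)
$Q{\left(z,I \right)} = - \frac{1}{2} + \frac{z}{8}$
$F{\left(A,P \right)} = \frac{A + \frac{1}{-4 + A P}}{2 P}$ ($F{\left(A,P \right)} = \frac{A + \frac{1}{-4 + A P}}{P + P} = \frac{A + \frac{1}{-4 + A P}}{2 P}$)
$\frac{Q{\left(-974,460 \right)}}{F{\left(L,361 \right)}} = \frac{- \frac{1}{2} + \frac{1}{8} \left(-974\right)}{\frac{1}{2} \cdot \frac{1}{361} \frac{1}{-4 - 141512} \left(1 - 392 \left(-4 - 141512\right)\right)} = \frac{- \frac{1}{2} - \frac{487}{4}}{\frac{1}{2} \cdot \frac{1}{361} \frac{1}{-4 - 141512} \left(1 - 392 \left(-4 - 141512\right)\right)} = - \frac{489}{4 \cdot \frac{1}{2} \cdot \frac{1}{361} \frac{1}{-141516} \left(1 - -55474272\right)} = - \frac{489}{4 \cdot \frac{1}{2} \cdot \frac{1}{361} \left(- \frac{1}{141516}\right) \left(1 + 55474272\right)} = - \frac{489}{4 \cdot \frac{1}{2} \cdot \frac{1}{361} \left(- \frac{1}{141516}\right) 55474273} = - \frac{489}{4 \left(- \frac{55474273}{102174552}\right)} = \left(- \frac{489}{4}\right) \left(- \frac{102174552}{55474273}\right) = \frac{12490838982}{55474273}$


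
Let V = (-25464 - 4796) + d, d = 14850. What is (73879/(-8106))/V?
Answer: 73879/124913460 ≈ 0.00059144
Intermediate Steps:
V = -15410 (V = (-25464 - 4796) + 14850 = -30260 + 14850 = -15410)
(73879/(-8106))/V = (73879/(-8106))/(-15410) = (73879*(-1/8106))*(-1/15410) = -73879/8106*(-1/15410) = 73879/124913460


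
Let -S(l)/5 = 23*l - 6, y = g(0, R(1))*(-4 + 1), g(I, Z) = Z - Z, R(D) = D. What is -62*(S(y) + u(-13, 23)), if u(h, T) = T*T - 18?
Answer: -33542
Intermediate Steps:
g(I, Z) = 0
y = 0 (y = 0*(-4 + 1) = 0*(-3) = 0)
u(h, T) = -18 + T² (u(h, T) = T² - 18 = -18 + T²)
S(l) = 30 - 115*l (S(l) = -5*(23*l - 6) = -5*(-6 + 23*l) = 30 - 115*l)
-62*(S(y) + u(-13, 23)) = -62*((30 - 115*0) + (-18 + 23²)) = -62*((30 + 0) + (-18 + 529)) = -62*(30 + 511) = -62*541 = -33542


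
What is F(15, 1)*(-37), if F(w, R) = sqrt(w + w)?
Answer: -37*sqrt(30) ≈ -202.66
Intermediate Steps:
F(w, R) = sqrt(2)*sqrt(w) (F(w, R) = sqrt(2*w) = sqrt(2)*sqrt(w))
F(15, 1)*(-37) = (sqrt(2)*sqrt(15))*(-37) = sqrt(30)*(-37) = -37*sqrt(30)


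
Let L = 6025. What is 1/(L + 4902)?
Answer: 1/10927 ≈ 9.1516e-5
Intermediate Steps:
1/(L + 4902) = 1/(6025 + 4902) = 1/10927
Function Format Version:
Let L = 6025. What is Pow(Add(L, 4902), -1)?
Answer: Rational(1, 10927) ≈ 9.1516e-5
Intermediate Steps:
Pow(Add(L, 4902), -1) = Pow(Add(6025, 4902), -1) = Pow(10927, -1) = Rational(1, 10927)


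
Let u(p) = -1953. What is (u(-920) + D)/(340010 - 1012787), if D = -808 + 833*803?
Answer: -222046/224259 ≈ -0.99013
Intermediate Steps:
D = 668091 (D = -808 + 668899 = 668091)
(u(-920) + D)/(340010 - 1012787) = (-1953 + 668091)/(340010 - 1012787) = 666138/(-672777) = 666138*(-1/672777) = -222046/224259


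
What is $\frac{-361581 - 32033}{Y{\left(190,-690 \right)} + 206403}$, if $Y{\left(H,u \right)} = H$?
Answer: $- \frac{393614}{206593} \approx -1.9053$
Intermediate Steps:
$\frac{-361581 - 32033}{Y{\left(190,-690 \right)} + 206403} = \frac{-361581 - 32033}{190 + 206403} = - \frac{393614}{206593}$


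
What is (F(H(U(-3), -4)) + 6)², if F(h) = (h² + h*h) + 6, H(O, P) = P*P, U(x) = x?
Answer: 274576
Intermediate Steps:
H(O, P) = P²
F(h) = 6 + 2*h² (F(h) = (h² + h²) + 6 = 2*h² + 6 = 6 + 2*h²)
(F(H(U(-3), -4)) + 6)² = ((6 + 2*((-4)²)²) + 6)² = ((6 + 2*16²) + 6)² = ((6 + 2*256) + 6)² = ((6 + 512) + 6)² = (518 + 6)² = 524² = 274576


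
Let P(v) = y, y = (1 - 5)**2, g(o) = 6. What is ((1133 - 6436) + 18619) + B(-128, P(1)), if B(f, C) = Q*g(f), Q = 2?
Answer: 13328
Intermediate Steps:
y = 16 (y = (-4)**2 = 16)
P(v) = 16
B(f, C) = 12 (B(f, C) = 2*6 = 12)
((1133 - 6436) + 18619) + B(-128, P(1)) = ((1133 - 6436) + 18619) + 12 = (-5303 + 18619) + 12 = 13316 + 12 = 13328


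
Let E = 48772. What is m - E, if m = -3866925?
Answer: -3915697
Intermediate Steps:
m - E = -3866925 - 1*48772 = -3866925 - 48772 = -3915697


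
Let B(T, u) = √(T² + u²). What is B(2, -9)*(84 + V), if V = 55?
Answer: 139*√85 ≈ 1281.5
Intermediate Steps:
B(2, -9)*(84 + V) = √(2² + (-9)²)*(84 + 55) = √(4 + 81)*139 = √85*139 = 139*√85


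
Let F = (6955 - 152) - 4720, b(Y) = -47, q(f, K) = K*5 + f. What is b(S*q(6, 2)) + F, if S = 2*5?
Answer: 2036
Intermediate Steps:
q(f, K) = f + 5*K (q(f, K) = 5*K + f = f + 5*K)
S = 10
F = 2083 (F = 6803 - 4720 = 2083)
b(S*q(6, 2)) + F = -47 + 2083 = 2036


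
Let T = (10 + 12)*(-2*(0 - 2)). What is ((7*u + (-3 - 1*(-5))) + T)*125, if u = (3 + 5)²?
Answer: 67250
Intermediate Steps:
u = 64 (u = 8² = 64)
T = 88 (T = 22*(-2*(-2)) = 22*4 = 88)
((7*u + (-3 - 1*(-5))) + T)*125 = ((7*64 + (-3 - 1*(-5))) + 88)*125 = ((448 + (-3 + 5)) + 88)*125 = ((448 + 2) + 88)*125 = (450 + 88)*125 = 538*125 = 67250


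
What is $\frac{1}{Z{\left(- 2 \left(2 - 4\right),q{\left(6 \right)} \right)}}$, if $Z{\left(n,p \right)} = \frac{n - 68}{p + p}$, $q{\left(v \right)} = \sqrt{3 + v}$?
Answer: $- \frac{3}{32} \approx -0.09375$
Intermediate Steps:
$Z{\left(n,p \right)} = \frac{-68 + n}{2 p}$
$\frac{1}{Z{\left(- 2 \left(2 - 4\right),q{\left(6 \right)} \right)}} = \frac{1}{\frac{1}{2} \frac{1}{\sqrt{3 + 6}} \left(-68 - 2 \left(2 - 4\right)\right)} = \frac{1}{\frac{1}{2} \frac{1}{\sqrt{9}} \left(-68 - -4\right)} = \frac{1}{\frac{1}{2} \cdot \frac{1}{3} \left(-68 + 4\right)} = \frac{1}{\frac{1}{2} \cdot \frac{1}{3} \left(-64\right)} = \frac{1}{- \frac{32}{3}} = - \frac{3}{32}$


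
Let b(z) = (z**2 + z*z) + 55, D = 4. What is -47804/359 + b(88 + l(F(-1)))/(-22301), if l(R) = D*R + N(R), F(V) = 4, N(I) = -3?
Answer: -1073421067/8006059 ≈ -134.08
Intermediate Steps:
l(R) = -3 + 4*R (l(R) = 4*R - 3 = -3 + 4*R)
b(z) = 55 + 2*z**2 (b(z) = (z**2 + z**2) + 55 = 2*z**2 + 55 = 55 + 2*z**2)
-47804/359 + b(88 + l(F(-1)))/(-22301) = -47804/359 + (55 + 2*(88 + (-3 + 4*4))**2)/(-22301) = -47804*1/359 + (55 + 2*(88 + (-3 + 16))**2)*(-1/22301) = -47804/359 + (55 + 2*(88 + 13)**2)*(-1/22301) = -47804/359 + (55 + 2*101**2)*(-1/22301) = -47804/359 + (55 + 2*10201)*(-1/22301) = -47804/359 + (55 + 20402)*(-1/22301) = -47804/359 + 20457*(-1/22301) = -47804/359 - 20457/22301 = -1073421067/8006059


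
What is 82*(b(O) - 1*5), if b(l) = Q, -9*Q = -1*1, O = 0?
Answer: -3608/9 ≈ -400.89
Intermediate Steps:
Q = ⅑ (Q = -(-1)/9 = -⅑*(-1) = ⅑ ≈ 0.11111)
b(l) = ⅑
82*(b(O) - 1*5) = 82*(⅑ - 1*5) = 82*(⅑ - 5) = 82*(-44/9) = -3608/9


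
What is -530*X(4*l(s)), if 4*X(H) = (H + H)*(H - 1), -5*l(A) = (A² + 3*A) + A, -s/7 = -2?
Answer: -54118512/5 ≈ -1.0824e+7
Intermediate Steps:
s = 14 (s = -7*(-2) = 14)
l(A) = -4*A/5 - A²/5 (l(A) = -((A² + 3*A) + A)/5 = -(A² + 4*A)/5 = -4*A/5 - A²/5)
X(H) = H*(-1 + H)/2 (X(H) = ((H + H)*(H - 1))/4 = ((2*H)*(-1 + H))/4 = (2*H*(-1 + H))/4 = H*(-1 + H)/2)
-530*X(4*l(s)) = -265*4*(-⅕*14*(4 + 14))*(-1 + 4*(-⅕*14*(4 + 14))) = -265*4*(-⅕*14*18)*(-1 + 4*(-⅕*14*18)) = -265*4*(-252/5)*(-1 + 4*(-252/5)) = -265*(-1008)*(-1 - 1008/5)/5 = -265*(-1008)*(-1013)/(5*5) = -530*510552/25 = -54118512/5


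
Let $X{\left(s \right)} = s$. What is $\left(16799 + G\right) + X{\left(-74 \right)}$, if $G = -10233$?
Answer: $6492$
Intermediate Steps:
$\left(16799 + G\right) + X{\left(-74 \right)} = \left(16799 - 10233\right) - 74 = 6566 - 74 = 6492$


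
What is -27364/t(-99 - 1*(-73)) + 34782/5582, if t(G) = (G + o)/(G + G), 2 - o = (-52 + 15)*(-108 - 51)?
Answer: -3868663411/16486437 ≈ -234.66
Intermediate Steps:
o = -5881 (o = 2 - (-52 + 15)*(-108 - 51) = 2 - (-37)*(-159) = 2 - 1*5883 = 2 - 5883 = -5881)
t(G) = (-5881 + G)/(2*G) (t(G) = (G - 5881)/(G + G) = (-5881 + G)/((2*G)) = (-5881 + G)*(1/(2*G)) = (-5881 + G)/(2*G))
-27364/t(-99 - 1*(-73)) + 34782/5582 = -27364*2*(-99 - 1*(-73))/(-5881 + (-99 - 1*(-73))) + 34782/5582 = -27364*2*(-99 + 73)/(-5881 + (-99 + 73)) + 34782*(1/5582) = -27364*(-52/(-5881 - 26)) + 17391/2791 = -27364/((½)*(-1/26)*(-5907)) + 17391/2791 = -27364/5907/52 + 17391/2791 = -27364*52/5907 + 17391/2791 = -1422928/5907 + 17391/2791 = -3868663411/16486437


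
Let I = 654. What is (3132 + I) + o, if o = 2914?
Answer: 6700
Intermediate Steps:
(3132 + I) + o = (3132 + 654) + 2914 = 3786 + 2914 = 6700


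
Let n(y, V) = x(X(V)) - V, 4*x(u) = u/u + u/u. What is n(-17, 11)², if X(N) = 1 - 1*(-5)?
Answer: 441/4 ≈ 110.25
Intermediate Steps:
X(N) = 6 (X(N) = 1 + 5 = 6)
x(u) = ½ (x(u) = (u/u + u/u)/4 = (1 + 1)/4 = (¼)*2 = ½)
n(y, V) = ½ - V
n(-17, 11)² = (½ - 1*11)² = (½ - 11)² = (-21/2)² = 441/4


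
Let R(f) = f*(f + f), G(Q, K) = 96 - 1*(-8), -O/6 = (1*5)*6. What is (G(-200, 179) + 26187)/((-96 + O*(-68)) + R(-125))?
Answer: 26291/43394 ≈ 0.60587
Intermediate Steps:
O = -180 (O = -6*1*5*6 = -30*6 = -6*30 = -180)
G(Q, K) = 104 (G(Q, K) = 96 + 8 = 104)
R(f) = 2*f² (R(f) = f*(2*f) = 2*f²)
(G(-200, 179) + 26187)/((-96 + O*(-68)) + R(-125)) = (104 + 26187)/((-96 - 180*(-68)) + 2*(-125)²) = 26291/((-96 + 12240) + 2*15625) = 26291/(12144 + 31250) = 26291/43394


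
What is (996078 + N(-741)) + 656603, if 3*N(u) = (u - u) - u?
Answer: 1652928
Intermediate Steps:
N(u) = -u/3 (N(u) = ((u - u) - u)/3 = (0 - u)/3 = (-u)/3 = -u/3)
(996078 + N(-741)) + 656603 = (996078 - ⅓*(-741)) + 656603 = (996078 + 247) + 656603 = 996325 + 656603 = 1652928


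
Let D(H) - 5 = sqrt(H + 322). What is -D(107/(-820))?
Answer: -5 - sqrt(54106265)/410 ≈ -22.941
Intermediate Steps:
D(H) = 5 + sqrt(322 + H) (D(H) = 5 + sqrt(H + 322) = 5 + sqrt(322 + H))
-D(107/(-820)) = -(5 + sqrt(322 + 107/(-820))) = -(5 + sqrt(322 + 107*(-1/820))) = -(5 + sqrt(322 - 107/820)) = -(5 + sqrt(263933/820)) = -(5 + sqrt(54106265)/410) = -5 - sqrt(54106265)/410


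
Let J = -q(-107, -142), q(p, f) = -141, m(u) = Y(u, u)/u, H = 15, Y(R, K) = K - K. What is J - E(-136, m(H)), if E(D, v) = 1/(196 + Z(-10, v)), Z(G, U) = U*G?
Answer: 27635/196 ≈ 140.99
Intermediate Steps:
Y(R, K) = 0
Z(G, U) = G*U
m(u) = 0 (m(u) = 0/u = 0)
E(D, v) = 1/(196 - 10*v)
J = 141 (J = -1*(-141) = 141)
J - E(-136, m(H)) = 141 - (-1)/(-196 + 10*0) = 141 - (-1)/(-196 + 0) = 141 - (-1)/(-196) = 141 - (-1)*(-1)/196 = 141 - 1*1/196 = 141 - 1/196 = 27635/196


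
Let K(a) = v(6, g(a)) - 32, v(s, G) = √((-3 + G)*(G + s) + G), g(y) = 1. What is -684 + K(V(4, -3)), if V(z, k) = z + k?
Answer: -716 + I*√13 ≈ -716.0 + 3.6056*I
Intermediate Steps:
V(z, k) = k + z
v(s, G) = √(G + (-3 + G)*(G + s))
K(a) = -32 + I*√13 (K(a) = √(1² - 3*6 - 2*1 + 1*6) - 32 = √(1 - 18 - 2 + 6) - 32 = √(-13) - 32 = I*√13 - 32 = -32 + I*√13)
-684 + K(V(4, -3)) = -684 + (-32 + I*√13) = -716 + I*√13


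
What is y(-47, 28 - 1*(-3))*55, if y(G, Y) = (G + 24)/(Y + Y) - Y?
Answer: -106975/62 ≈ -1725.4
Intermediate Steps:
y(G, Y) = -Y + (24 + G)/(2*Y) (y(G, Y) = (24 + G)/((2*Y)) - Y = (24 + G)*(1/(2*Y)) - Y = (24 + G)/(2*Y) - Y = -Y + (24 + G)/(2*Y))
y(-47, 28 - 1*(-3))*55 = ((12 + (1/2)*(-47) - (28 - 1*(-3))**2)/(28 - 1*(-3)))*55 = ((12 - 47/2 - (28 + 3)**2)/(28 + 3))*55 = ((12 - 47/2 - 1*31**2)/31)*55 = ((12 - 47/2 - 1*961)/31)*55 = ((12 - 47/2 - 961)/31)*55 = ((1/31)*(-1945/2))*55 = -1945/62*55 = -106975/62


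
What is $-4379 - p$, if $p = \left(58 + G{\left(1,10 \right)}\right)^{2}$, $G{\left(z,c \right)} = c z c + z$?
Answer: $-29660$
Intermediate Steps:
$G{\left(z,c \right)} = z + z c^{2}$ ($G{\left(z,c \right)} = z c^{2} + z = z + z c^{2}$)
$p = 25281$ ($p = \left(58 + 1 \left(1 + 10^{2}\right)\right)^{2} = \left(58 + 1 \left(1 + 100\right)\right)^{2} = \left(58 + 1 \cdot 101\right)^{2} = \left(58 + 101\right)^{2} = 159^{2} = 25281$)
$-4379 - p = -4379 - 25281 = -29660$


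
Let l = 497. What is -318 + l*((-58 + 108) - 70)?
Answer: -10258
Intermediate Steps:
-318 + l*((-58 + 108) - 70) = -318 + 497*((-58 + 108) - 70) = -318 + 497*(50 - 70) = -318 + 497*(-20) = -318 - 9940 = -10258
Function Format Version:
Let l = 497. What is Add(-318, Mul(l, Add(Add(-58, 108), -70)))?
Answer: -10258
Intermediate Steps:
Add(-318, Mul(l, Add(Add(-58, 108), -70))) = Add(-318, Mul(497, Add(Add(-58, 108), -70))) = Add(-318, Mul(497, Add(50, -70))) = Add(-318, Mul(497, -20)) = Add(-318, -9940) = -10258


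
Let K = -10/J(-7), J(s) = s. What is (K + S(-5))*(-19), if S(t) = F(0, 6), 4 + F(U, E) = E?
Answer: -456/7 ≈ -65.143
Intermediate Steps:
F(U, E) = -4 + E
S(t) = 2 (S(t) = -4 + 6 = 2)
K = 10/7 (K = -10/(-7) = -10*(-⅐) = 10/7 ≈ 1.4286)
(K + S(-5))*(-19) = (10/7 + 2)*(-19) = (24/7)*(-19) = -456/7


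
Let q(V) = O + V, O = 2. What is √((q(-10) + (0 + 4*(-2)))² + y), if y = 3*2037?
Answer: √6367 ≈ 79.793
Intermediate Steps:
y = 6111
q(V) = 2 + V
√((q(-10) + (0 + 4*(-2)))² + y) = √(((2 - 10) + (0 + 4*(-2)))² + 6111) = √((-8 + (0 - 8))² + 6111) = √((-8 - 8)² + 6111) = √((-16)² + 6111) = √(256 + 6111) = √6367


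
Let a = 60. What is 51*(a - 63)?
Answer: -153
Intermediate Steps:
51*(a - 63) = 51*(60 - 63) = 51*(-3) = -153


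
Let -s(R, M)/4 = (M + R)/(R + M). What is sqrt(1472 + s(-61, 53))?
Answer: 2*sqrt(367) ≈ 38.315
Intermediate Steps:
s(R, M) = -4 (s(R, M) = -4*(M + R)/(R + M) = -4*(M + R)/(M + R) = -4*1 = -4)
sqrt(1472 + s(-61, 53)) = sqrt(1472 - 4) = sqrt(1468) = 2*sqrt(367)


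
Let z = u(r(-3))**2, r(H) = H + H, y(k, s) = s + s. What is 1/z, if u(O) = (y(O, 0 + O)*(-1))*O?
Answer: 1/5184 ≈ 0.00019290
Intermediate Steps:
y(k, s) = 2*s
r(H) = 2*H
u(O) = -2*O**2 (u(O) = ((2*(0 + O))*(-1))*O = ((2*O)*(-1))*O = (-2*O)*O = -2*O**2)
z = 5184 (z = (-2*(2*(-3))**2)**2 = (-2*(-6)**2)**2 = (-2*36)**2 = (-72)**2 = 5184)
1/z = 1/5184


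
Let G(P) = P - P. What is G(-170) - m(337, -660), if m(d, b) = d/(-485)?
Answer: 337/485 ≈ 0.69485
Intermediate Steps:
G(P) = 0
m(d, b) = -d/485 (m(d, b) = d*(-1/485) = -d/485)
G(-170) - m(337, -660) = 0 - (-1)*337/485 = 0 - 1*(-337/485) = 0 + 337/485 = 337/485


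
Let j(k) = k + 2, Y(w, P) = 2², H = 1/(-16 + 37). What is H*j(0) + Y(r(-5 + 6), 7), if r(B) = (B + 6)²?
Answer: 86/21 ≈ 4.0952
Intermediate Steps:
H = 1/21 ≈ 0.047619
r(B) = (6 + B)²
Y(w, P) = 4
j(k) = 2 + k
H*j(0) + Y(r(-5 + 6), 7) = (2 + 0)/21 + 4 = (1/21)*2 + 4 = 2/21 + 4 = 86/21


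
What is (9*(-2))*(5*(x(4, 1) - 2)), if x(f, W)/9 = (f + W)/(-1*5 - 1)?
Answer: 855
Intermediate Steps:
x(f, W) = -3*W/2 - 3*f/2 (x(f, W) = 9*((f + W)/(-1*5 - 1)) = 9*((W + f)/(-5 - 1)) = 9*((W + f)/(-6)) = 9*((W + f)*(-⅙)) = 9*(-W/6 - f/6) = -3*W/2 - 3*f/2)
(9*(-2))*(5*(x(4, 1) - 2)) = (9*(-2))*(5*((-3/2*1 - 3/2*4) - 2)) = -90*((-3/2 - 6) - 2) = -90*(-15/2 - 2) = -90*(-19)/2 = -18*(-95/2) = 855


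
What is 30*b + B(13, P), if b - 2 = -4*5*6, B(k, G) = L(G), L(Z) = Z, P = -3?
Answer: -3543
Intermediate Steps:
B(k, G) = G
b = -118 (b = 2 - 4*5*6 = 2 - 20*6 = 2 - 120 = -118)
30*b + B(13, P) = 30*(-118) - 3 = -3540 - 3 = -3543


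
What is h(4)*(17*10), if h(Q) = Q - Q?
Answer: 0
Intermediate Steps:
h(Q) = 0
h(4)*(17*10) = 0*(17*10) = 0*170 = 0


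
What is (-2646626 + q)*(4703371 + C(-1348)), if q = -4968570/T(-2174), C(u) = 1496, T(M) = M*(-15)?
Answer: -13536128573710227/1087 ≈ -1.2453e+13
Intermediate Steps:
T(M) = -15*M
q = -165619/1087 (q = -4968570/((-15*(-2174))) = -4968570/32610 = -4968570*1/32610 = -165619/1087 ≈ -152.36)
(-2646626 + q)*(4703371 + C(-1348)) = (-2646626 - 165619/1087)*(4703371 + 1496) = -2877048081/1087*4704867 = -13536128573710227/1087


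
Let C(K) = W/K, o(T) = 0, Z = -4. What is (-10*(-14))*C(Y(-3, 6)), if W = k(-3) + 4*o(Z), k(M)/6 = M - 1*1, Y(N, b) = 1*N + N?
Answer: 560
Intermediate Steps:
Y(N, b) = 2*N (Y(N, b) = N + N = 2*N)
k(M) = -6 + 6*M (k(M) = 6*(M - 1*1) = 6*(M - 1) = 6*(-1 + M) = -6 + 6*M)
W = -24 (W = (-6 + 6*(-3)) + 4*0 = (-6 - 18) + 0 = -24 + 0 = -24)
C(K) = -24/K
(-10*(-14))*C(Y(-3, 6)) = (-10*(-14))*(-24/(2*(-3))) = 140*(-24/(-6)) = 140*(-24*(-1/6)) = 140*4 = 560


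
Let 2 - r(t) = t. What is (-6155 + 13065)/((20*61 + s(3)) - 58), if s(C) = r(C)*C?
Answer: 6910/1159 ≈ 5.9620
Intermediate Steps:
r(t) = 2 - t
s(C) = C*(2 - C) (s(C) = (2 - C)*C = C*(2 - C))
(-6155 + 13065)/((20*61 + s(3)) - 58) = (-6155 + 13065)/((20*61 + 3*(2 - 1*3)) - 58) = 6910/((1220 + 3*(2 - 3)) - 58) = 6910/((1220 + 3*(-1)) - 58) = 6910/((1220 - 3) - 58) = 6910/(1217 - 58) = 6910/1159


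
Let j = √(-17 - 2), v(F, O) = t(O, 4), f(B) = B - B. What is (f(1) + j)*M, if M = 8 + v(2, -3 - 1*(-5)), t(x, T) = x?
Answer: 10*I*√19 ≈ 43.589*I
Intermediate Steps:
f(B) = 0
v(F, O) = O
M = 10 (M = 8 + (-3 - 1*(-5)) = 8 + (-3 + 5) = 8 + 2 = 10)
j = I*√19 (j = √(-19) = I*√19 ≈ 4.3589*I)
(f(1) + j)*M = (0 + I*√19)*10 = (I*√19)*10 = 10*I*√19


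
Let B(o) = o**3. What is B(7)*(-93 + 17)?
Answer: -26068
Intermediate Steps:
B(7)*(-93 + 17) = 7**3*(-93 + 17) = 343*(-76) = -26068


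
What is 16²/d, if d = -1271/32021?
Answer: -199936/31 ≈ -6449.5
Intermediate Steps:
d = -31/781 (d = -1271*1/32021 = -31/781 ≈ -0.039693)
16²/d = 16²/(-31/781) = 256*(-781/31) = -199936/31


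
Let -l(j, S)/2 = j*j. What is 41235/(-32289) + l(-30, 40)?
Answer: -19387145/10763 ≈ -1801.3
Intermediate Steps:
l(j, S) = -2*j² (l(j, S) = -2*j*j = -2*j²)
41235/(-32289) + l(-30, 40) = 41235/(-32289) - 2*(-30)² = 41235*(-1/32289) - 2*900 = -13745/10763 - 1800 = -19387145/10763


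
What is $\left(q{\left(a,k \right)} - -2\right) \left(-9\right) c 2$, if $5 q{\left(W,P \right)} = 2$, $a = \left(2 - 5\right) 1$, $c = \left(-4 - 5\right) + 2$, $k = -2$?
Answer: $\frac{1512}{5} \approx 302.4$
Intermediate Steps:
$c = -7$ ($c = -9 + 2 = -7$)
$a = -3$ ($a = \left(-3\right) 1 = -3$)
$q{\left(W,P \right)} = \frac{2}{5}$ ($q{\left(W,P \right)} = \frac{1}{5} \cdot 2 = \frac{2}{5}$)
$\left(q{\left(a,k \right)} - -2\right) \left(-9\right) c 2 = \left(\frac{2}{5} - -2\right) \left(-9\right) \left(-7\right) 2 = \left(\frac{2}{5} + 2\right) \left(-9\right) \left(-7\right) 2 = \frac{12}{5} \left(-9\right) \left(-7\right) 2 = \left(- \frac{108}{5}\right) \left(-7\right) 2 = \frac{756}{5} \cdot 2 = \frac{1512}{5}$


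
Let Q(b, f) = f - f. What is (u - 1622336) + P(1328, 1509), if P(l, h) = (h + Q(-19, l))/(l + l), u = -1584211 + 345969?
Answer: -7597693659/2656 ≈ -2.8606e+6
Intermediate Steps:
u = -1238242
Q(b, f) = 0
P(l, h) = h/(2*l) (P(l, h) = (h + 0)/(l + l) = h/((2*l)) = h*(1/(2*l)) = h/(2*l))
(u - 1622336) + P(1328, 1509) = (-1238242 - 1622336) + (1/2)*1509/1328 = -2860578 + (1/2)*1509*(1/1328) = -2860578 + 1509/2656 = -7597693659/2656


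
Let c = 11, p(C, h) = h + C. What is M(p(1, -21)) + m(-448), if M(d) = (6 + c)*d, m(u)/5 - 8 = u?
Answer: -2540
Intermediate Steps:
p(C, h) = C + h
m(u) = 40 + 5*u
M(d) = 17*d (M(d) = (6 + 11)*d = 17*d)
M(p(1, -21)) + m(-448) = 17*(1 - 21) + (40 + 5*(-448)) = 17*(-20) + (40 - 2240) = -340 - 2200 = -2540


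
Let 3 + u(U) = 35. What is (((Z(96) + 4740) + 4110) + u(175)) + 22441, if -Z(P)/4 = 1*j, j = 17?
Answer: 31255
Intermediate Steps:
Z(P) = -68 (Z(P) = -4*17 = -68)
u(U) = 32 (u(U) = -3 + 35 = 32)
(((Z(96) + 4740) + 4110) + u(175)) + 22441 = (((-68 + 4740) + 4110) + 32) + 22441 = ((4672 + 4110) + 32) + 22441 = (8782 + 32) + 22441 = 8814 + 22441 = 31255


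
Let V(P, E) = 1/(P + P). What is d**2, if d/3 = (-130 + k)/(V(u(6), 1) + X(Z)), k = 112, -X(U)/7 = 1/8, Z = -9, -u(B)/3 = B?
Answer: 15116544/4225 ≈ 3577.9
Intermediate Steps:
u(B) = -3*B
V(P, E) = 1/(2*P)
X(U) = -7/8
d = 3888/65 (d = 3*((-130 + 112)/(1/(2*((-3*6))) - 7/8)) = 3*(-18/((1/2)/(-18) - 7/8)) = 3*(-18/((1/2)*(-1/18) - 7/8)) = 3*(-18/(-1/36 - 7/8)) = 3*(-18/(-65/72)) = 3*(-18*(-72/65)) = 3*(1296/65) = 3888/65 ≈ 59.815)
d**2 = (3888/65)**2 = 15116544/4225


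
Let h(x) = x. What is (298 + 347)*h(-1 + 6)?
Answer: 3225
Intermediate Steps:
(298 + 347)*h(-1 + 6) = (298 + 347)*(-1 + 6) = 645*5 = 3225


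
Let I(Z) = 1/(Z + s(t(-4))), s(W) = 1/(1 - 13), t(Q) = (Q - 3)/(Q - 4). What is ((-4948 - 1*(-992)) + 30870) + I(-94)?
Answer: 30385894/1129 ≈ 26914.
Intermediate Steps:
t(Q) = (-3 + Q)/(-4 + Q)
s(W) = -1/12 (s(W) = 1/(-12) = -1/12)
I(Z) = 1/(-1/12 + Z) (I(Z) = 1/(Z - 1/12) = 1/(-1/12 + Z))
((-4948 - 1*(-992)) + 30870) + I(-94) = ((-4948 - 1*(-992)) + 30870) + 12/(-1 + 12*(-94)) = ((-4948 + 992) + 30870) + 12/(-1 - 1128) = (-3956 + 30870) + 12/(-1129) = 26914 + 12*(-1/1129) = 26914 - 12/1129 = 30385894/1129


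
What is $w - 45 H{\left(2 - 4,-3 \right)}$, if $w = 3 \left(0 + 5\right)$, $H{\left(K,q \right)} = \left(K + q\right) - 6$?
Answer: $510$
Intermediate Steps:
$H{\left(K,q \right)} = -6 + K + q$
$w = 15$ ($w = 3 \cdot 5 = 15$)
$w - 45 H{\left(2 - 4,-3 \right)} = 15 - 45 \left(-6 + \left(2 - 4\right) - 3\right) = 15 - 45 \left(-6 - 2 - 3\right) = 15 - -495 = 15 + 495 = 510$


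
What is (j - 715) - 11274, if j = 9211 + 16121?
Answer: 13343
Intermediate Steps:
j = 25332
(j - 715) - 11274 = (25332 - 715) - 11274 = 24617 - 11274 = 13343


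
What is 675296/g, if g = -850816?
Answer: -21103/26588 ≈ -0.79370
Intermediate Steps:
675296/g = 675296/(-850816) = 675296*(-1/850816) = -21103/26588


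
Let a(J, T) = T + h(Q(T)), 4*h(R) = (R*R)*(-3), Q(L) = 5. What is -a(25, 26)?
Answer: -29/4 ≈ -7.2500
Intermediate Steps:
h(R) = -3*R**2/4 (h(R) = ((R*R)*(-3))/4 = (R**2*(-3))/4 = (-3*R**2)/4 = -3*R**2/4)
a(J, T) = -75/4 + T (a(J, T) = T - 3/4*5**2 = T - 3/4*25 = T - 75/4 = -75/4 + T)
-a(25, 26) = -(-75/4 + 26) = -1*29/4 = -29/4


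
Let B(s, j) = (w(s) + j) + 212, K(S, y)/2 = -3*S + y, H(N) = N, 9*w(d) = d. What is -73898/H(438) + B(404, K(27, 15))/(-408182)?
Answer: -22622916103/134087787 ≈ -168.72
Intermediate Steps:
w(d) = d/9
K(S, y) = -6*S + 2*y (K(S, y) = 2*(-3*S + y) = 2*(y - 3*S) = -6*S + 2*y)
B(s, j) = 212 + j + s/9 (B(s, j) = (s/9 + j) + 212 = (j + s/9) + 212 = 212 + j + s/9)
-73898/H(438) + B(404, K(27, 15))/(-408182) = -73898/438 + (212 + (-6*27 + 2*15) + (1/9)*404)/(-408182) = -73898*1/438 + (212 + (-162 + 30) + 404/9)*(-1/408182) = -36949/219 + (212 - 132 + 404/9)*(-1/408182) = -36949/219 + (1124/9)*(-1/408182) = -36949/219 - 562/1836819 = -22622916103/134087787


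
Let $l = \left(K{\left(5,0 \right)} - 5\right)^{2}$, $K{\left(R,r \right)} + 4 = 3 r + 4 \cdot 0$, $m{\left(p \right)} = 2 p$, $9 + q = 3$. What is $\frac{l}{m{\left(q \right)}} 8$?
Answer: $-54$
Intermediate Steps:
$q = -6$ ($q = -9 + 3 = -6$)
$K{\left(R,r \right)} = -4 + 3 r$ ($K{\left(R,r \right)} = -4 + \left(3 r + 4 \cdot 0\right) = -4 + \left(3 r + 0\right) = -4 + 3 r$)
$l = 81$ ($l = \left(\left(-4 + 3 \cdot 0\right) - 5\right)^{2} = \left(\left(-4 + 0\right) - 5\right)^{2} = \left(-4 - 5\right)^{2} = \left(-9\right)^{2} = 81$)
$\frac{l}{m{\left(q \right)}} 8 = \frac{1}{2 \left(-6\right)} 81 \cdot 8 = \frac{1}{-12} \cdot 81 \cdot 8 = \left(- \frac{1}{12}\right) 81 \cdot 8 = \left(- \frac{27}{4}\right) 8 = -54$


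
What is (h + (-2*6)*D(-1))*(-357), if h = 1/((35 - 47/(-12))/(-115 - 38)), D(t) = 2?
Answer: 4656708/467 ≈ 9971.5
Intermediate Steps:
h = -1836/467 (h = 1/((35 - 47*(-1/12))/(-153)) = 1/((35 + 47/12)*(-1/153)) = 1/((467/12)*(-1/153)) = 1/(-467/1836) = -1836/467 ≈ -3.9315)
(h + (-2*6)*D(-1))*(-357) = (-1836/467 - 2*6*2)*(-357) = (-1836/467 - 12*2)*(-357) = (-1836/467 - 24)*(-357) = -13044/467*(-357) = 4656708/467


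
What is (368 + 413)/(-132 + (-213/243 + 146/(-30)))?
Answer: -316305/55786 ≈ -5.6700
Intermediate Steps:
(368 + 413)/(-132 + (-213/243 + 146/(-30))) = 781/(-132 + (-213*1/243 + 146*(-1/30))) = 781/(-132 + (-71/81 - 73/15)) = 781/(-132 - 2326/405) = 781/(-55786/405) = 781*(-405/55786) = -316305/55786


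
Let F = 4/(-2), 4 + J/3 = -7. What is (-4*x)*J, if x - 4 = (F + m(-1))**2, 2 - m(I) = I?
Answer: 660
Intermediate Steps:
J = -33 (J = -12 + 3*(-7) = -12 - 21 = -33)
m(I) = 2 - I
F = -2 (F = 4*(-1/2) = -2)
x = 5 (x = 4 + (-2 + (2 - 1*(-1)))**2 = 4 + (-2 + (2 + 1))**2 = 4 + (-2 + 3)**2 = 4 + 1**2 = 4 + 1 = 5)
(-4*x)*J = -4*5*(-33) = -20*(-33) = 660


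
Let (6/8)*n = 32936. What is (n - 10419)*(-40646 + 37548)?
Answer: -311308726/3 ≈ -1.0377e+8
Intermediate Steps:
n = 131744/3 (n = (4/3)*32936 = 131744/3 ≈ 43915.)
(n - 10419)*(-40646 + 37548) = (131744/3 - 10419)*(-40646 + 37548) = (100487/3)*(-3098) = -311308726/3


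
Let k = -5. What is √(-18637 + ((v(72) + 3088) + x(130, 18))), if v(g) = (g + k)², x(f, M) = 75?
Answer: 13*I*√65 ≈ 104.81*I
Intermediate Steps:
v(g) = (-5 + g)² (v(g) = (g - 5)² = (-5 + g)²)
√(-18637 + ((v(72) + 3088) + x(130, 18))) = √(-18637 + (((-5 + 72)² + 3088) + 75)) = √(-18637 + ((67² + 3088) + 75)) = √(-18637 + ((4489 + 3088) + 75)) = √(-18637 + (7577 + 75)) = √(-18637 + 7652) = √(-10985) = 13*I*√65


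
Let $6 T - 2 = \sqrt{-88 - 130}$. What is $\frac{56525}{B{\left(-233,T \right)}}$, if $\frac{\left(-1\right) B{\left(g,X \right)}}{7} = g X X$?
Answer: $\frac{290700}{233 \left(2 + i \sqrt{218}\right)^{2}} \approx -5.4175 - 1.4951 i$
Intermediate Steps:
$T = \frac{1}{3} + \frac{i \sqrt{218}}{6}$ ($T = \frac{1}{3} + \frac{\sqrt{-88 - 130}}{6} = \frac{1}{3} + \frac{\sqrt{-218}}{6} = \frac{1}{3} + \frac{i \sqrt{218}}{6} \approx 0.33333 + 2.4608 i$)
$B{\left(g,X \right)} = - 7 g X^{2}$ ($B{\left(g,X \right)} = - 7 g X X = - 7 X g X = - 7 g X^{2}$)
$\frac{56525}{B{\left(-233,T \right)}} = \frac{56525}{\left(-7\right) \left(-233\right) \left(\frac{1}{3} + \frac{i \sqrt{218}}{6}\right)^{2}} = \frac{56525}{1631 \left(\frac{1}{3} + \frac{i \sqrt{218}}{6}\right)^{2}} = 56525 \frac{1}{1631 \left(\frac{1}{3} + \frac{i \sqrt{218}}{6}\right)^{2}} = \frac{8075}{233 \left(\frac{1}{3} + \frac{i \sqrt{218}}{6}\right)^{2}}$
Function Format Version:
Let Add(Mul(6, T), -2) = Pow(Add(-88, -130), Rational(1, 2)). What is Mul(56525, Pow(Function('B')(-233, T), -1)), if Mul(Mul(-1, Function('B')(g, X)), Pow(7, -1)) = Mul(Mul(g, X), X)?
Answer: Mul(Rational(290700, 233), Pow(Add(2, Mul(I, Pow(218, Rational(1, 2)))), -2)) ≈ Add(-5.4175, Mul(-1.4951, I))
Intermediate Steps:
T = Add(Rational(1, 3), Mul(Rational(1, 6), I, Pow(218, Rational(1, 2)))) (T = Add(Rational(1, 3), Mul(Rational(1, 6), Pow(Add(-88, -130), Rational(1, 2)))) = Add(Rational(1, 3), Mul(Rational(1, 6), Pow(-218, Rational(1, 2)))) = Add(Rational(1, 3), Mul(Rational(1, 6), Mul(I, Pow(218, Rational(1, 2))))) = Add(Rational(1, 3), Mul(Rational(1, 6), I, Pow(218, Rational(1, 2)))) ≈ Add(0.33333, Mul(2.4608, I)))
Function('B')(g, X) = Mul(-7, g, Pow(X, 2)) (Function('B')(g, X) = Mul(-7, Mul(Mul(g, X), X)) = Mul(-7, Mul(Mul(X, g), X)) = Mul(-7, Mul(g, Pow(X, 2))) = Mul(-7, g, Pow(X, 2)))
Mul(56525, Pow(Function('B')(-233, T), -1)) = Mul(56525, Pow(Mul(-7, -233, Pow(Add(Rational(1, 3), Mul(Rational(1, 6), I, Pow(218, Rational(1, 2)))), 2)), -1)) = Mul(56525, Pow(Mul(1631, Pow(Add(Rational(1, 3), Mul(Rational(1, 6), I, Pow(218, Rational(1, 2)))), 2)), -1)) = Mul(56525, Mul(Rational(1, 1631), Pow(Add(Rational(1, 3), Mul(Rational(1, 6), I, Pow(218, Rational(1, 2)))), -2))) = Mul(Rational(8075, 233), Pow(Add(Rational(1, 3), Mul(Rational(1, 6), I, Pow(218, Rational(1, 2)))), -2))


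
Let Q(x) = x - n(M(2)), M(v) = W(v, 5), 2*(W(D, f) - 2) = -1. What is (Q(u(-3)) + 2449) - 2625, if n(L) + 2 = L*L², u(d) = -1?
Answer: -1427/8 ≈ -178.38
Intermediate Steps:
W(D, f) = 3/2 (W(D, f) = 2 + (½)*(-1) = 2 - ½ = 3/2)
M(v) = 3/2
n(L) = -2 + L³ (n(L) = -2 + L*L² = -2 + L³)
Q(x) = -11/8 + x (Q(x) = x - (-2 + (3/2)³) = x - (-2 + 27/8) = x - 1*11/8 = x - 11/8 = -11/8 + x)
(Q(u(-3)) + 2449) - 2625 = ((-11/8 - 1) + 2449) - 2625 = (-19/8 + 2449) - 2625 = 19573/8 - 2625 = -1427/8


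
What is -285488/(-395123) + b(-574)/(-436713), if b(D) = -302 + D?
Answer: 41674149564/57518450233 ≈ 0.72453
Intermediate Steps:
-285488/(-395123) + b(-574)/(-436713) = -285488/(-395123) + (-302 - 574)/(-436713) = -285488*(-1/395123) - 876*(-1/436713) = 285488/395123 + 292/145571 = 41674149564/57518450233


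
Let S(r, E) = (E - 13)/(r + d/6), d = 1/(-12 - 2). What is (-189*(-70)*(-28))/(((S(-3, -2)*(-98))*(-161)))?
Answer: -33/7 ≈ -4.7143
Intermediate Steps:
d = -1/14 (d = 1/(-14) = -1/14 ≈ -0.071429)
S(r, E) = (-13 + E)/(-1/84 + r) (S(r, E) = (E - 13)/(r - 1/14/6) = (-13 + E)/(r - 1/14*⅙) = (-13 + E)/(r - 1/84) = (-13 + E)/(-1/84 + r))
(-189*(-70)*(-28))/(((S(-3, -2)*(-98))*(-161))) = (-189*(-70)*(-28))/((((84*(-13 - 2)/(-1 + 84*(-3)))*(-98))*(-161))) = (13230*(-28))/((((84*(-15)/(-1 - 252))*(-98))*(-161))) = -370440/(((84*(-15)/(-253))*(-98))*(-161)) = -370440/(((84*(-1/253)*(-15))*(-98))*(-161)) = -370440/(((1260/253)*(-98))*(-161)) = -370440/((-123480/253*(-161))) = -370440/864360/11 = -370440*11/864360 = -33/7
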